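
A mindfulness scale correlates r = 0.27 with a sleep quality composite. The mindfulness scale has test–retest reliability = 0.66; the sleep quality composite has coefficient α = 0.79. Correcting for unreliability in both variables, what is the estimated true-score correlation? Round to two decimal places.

0.37

r_true = r_obs / √(r_xx · r_yy) = 0.27 / √(0.66 × 0.79) = 0.27 / √0.5214 = 0.27 / 0.7221 ≈ 0.37.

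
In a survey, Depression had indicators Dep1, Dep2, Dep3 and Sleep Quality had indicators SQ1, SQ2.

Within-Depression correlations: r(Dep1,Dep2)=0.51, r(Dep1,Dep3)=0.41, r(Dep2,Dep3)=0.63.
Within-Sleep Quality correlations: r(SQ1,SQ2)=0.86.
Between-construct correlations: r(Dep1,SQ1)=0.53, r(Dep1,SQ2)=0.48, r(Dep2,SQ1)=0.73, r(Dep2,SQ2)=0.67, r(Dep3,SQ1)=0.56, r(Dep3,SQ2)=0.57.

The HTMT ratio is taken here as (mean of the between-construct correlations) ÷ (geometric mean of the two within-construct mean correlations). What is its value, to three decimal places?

0.885

Mean between = 3.54/6 = 0.5900.
Mean within-Dep = 1.55/3 = 0.5167; mean within-SQ = 0.86/1 = 0.8600.
Geometric mean = √(0.5167 × 0.8600) = 0.6666.
HTMT = 0.5900 / 0.6666 = 0.885.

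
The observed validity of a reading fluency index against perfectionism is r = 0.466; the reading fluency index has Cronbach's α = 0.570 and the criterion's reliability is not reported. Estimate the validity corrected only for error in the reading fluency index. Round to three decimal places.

Single correction: r_c = r_obs / √r_xx = 0.466 / √0.570 = 0.466 / 0.7550 ≈ 0.617.

0.617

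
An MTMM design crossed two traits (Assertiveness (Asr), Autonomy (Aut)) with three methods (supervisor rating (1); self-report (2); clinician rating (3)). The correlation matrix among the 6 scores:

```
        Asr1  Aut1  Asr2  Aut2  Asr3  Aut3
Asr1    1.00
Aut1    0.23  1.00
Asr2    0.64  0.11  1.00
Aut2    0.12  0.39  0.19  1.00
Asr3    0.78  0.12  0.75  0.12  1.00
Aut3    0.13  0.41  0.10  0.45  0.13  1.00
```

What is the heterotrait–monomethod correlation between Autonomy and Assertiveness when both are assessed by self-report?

Different traits, same method: r(Aut2, Asr2) = 0.19.

0.19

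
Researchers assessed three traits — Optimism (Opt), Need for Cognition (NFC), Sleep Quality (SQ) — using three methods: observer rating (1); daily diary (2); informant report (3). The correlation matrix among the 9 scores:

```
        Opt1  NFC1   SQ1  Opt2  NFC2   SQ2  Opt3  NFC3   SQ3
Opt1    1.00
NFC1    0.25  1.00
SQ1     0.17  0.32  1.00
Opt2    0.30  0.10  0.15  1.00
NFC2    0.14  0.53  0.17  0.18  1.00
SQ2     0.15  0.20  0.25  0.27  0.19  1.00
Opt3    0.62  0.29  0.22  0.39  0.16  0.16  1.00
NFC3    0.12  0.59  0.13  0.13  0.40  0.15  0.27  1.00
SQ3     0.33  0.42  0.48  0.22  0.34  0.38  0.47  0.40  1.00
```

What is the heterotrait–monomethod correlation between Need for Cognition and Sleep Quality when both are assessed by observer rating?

0.32

Different traits, same method: r(NFC1, SQ1) = 0.32.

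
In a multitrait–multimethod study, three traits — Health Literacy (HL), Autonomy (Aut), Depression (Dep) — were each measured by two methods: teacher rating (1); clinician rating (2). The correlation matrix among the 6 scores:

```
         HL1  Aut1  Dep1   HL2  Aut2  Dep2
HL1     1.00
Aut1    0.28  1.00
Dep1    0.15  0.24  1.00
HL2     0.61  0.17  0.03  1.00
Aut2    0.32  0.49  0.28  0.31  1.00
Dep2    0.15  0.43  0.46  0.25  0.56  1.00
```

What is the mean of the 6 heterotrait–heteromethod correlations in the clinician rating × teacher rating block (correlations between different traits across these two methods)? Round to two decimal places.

0.23

HTHM values (method 2 × method 1): 0.17, 0.03, 0.32, 0.28, 0.15, 0.43; mean = 1.38/6 = 0.23.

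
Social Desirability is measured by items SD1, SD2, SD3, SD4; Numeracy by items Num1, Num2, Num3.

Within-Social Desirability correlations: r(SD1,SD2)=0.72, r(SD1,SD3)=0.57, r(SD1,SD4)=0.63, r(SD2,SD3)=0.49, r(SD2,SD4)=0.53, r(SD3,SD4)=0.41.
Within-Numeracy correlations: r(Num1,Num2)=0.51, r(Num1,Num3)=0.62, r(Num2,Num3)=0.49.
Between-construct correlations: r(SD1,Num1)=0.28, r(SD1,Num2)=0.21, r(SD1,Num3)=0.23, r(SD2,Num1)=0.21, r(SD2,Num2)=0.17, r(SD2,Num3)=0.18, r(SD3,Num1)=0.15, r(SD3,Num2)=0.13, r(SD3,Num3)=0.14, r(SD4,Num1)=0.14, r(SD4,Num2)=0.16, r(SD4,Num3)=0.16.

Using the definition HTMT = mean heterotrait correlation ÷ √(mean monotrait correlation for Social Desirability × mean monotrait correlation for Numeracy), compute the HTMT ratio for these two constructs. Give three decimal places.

0.328

Mean between = 2.16/12 = 0.1800.
Mean within-SD = 3.35/6 = 0.5583; mean within-Num = 1.62/3 = 0.5400.
Geometric mean = √(0.5583 × 0.5400) = 0.5491.
HTMT = 0.1800 / 0.5491 = 0.328.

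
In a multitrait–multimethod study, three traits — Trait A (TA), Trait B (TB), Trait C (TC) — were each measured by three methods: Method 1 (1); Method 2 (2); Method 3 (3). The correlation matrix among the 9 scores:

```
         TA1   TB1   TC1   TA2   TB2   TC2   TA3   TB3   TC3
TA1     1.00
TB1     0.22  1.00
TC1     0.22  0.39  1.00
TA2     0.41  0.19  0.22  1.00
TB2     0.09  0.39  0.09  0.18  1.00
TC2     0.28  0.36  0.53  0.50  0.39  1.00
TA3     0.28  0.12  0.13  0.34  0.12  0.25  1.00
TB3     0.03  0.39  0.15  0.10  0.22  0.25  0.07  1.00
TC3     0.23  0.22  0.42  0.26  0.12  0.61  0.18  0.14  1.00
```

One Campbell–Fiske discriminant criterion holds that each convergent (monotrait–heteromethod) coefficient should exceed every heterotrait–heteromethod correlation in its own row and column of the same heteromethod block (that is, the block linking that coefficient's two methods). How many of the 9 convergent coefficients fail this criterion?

1

Convergent coefficients and their comparison sets:
TA (methods 1·2): 0.41 vs {0.09, 0.19, 0.28, 0.22} → pass.
TA (methods 1·3): 0.28 vs {0.03, 0.12, 0.23, 0.13} → pass.
TA (methods 2·3): 0.34 vs {0.10, 0.12, 0.26, 0.25} → pass.
TB (methods 1·2): 0.39 vs {0.19, 0.09, 0.36, 0.09} → pass.
TB (methods 1·3): 0.39 vs {0.12, 0.03, 0.22, 0.15} → pass.
TB (methods 2·3): 0.22 vs {0.12, 0.10, 0.12, 0.25} → fail.
TC (methods 1·2): 0.53 vs {0.22, 0.28, 0.09, 0.36} → pass.
TC (methods 1·3): 0.42 vs {0.13, 0.23, 0.15, 0.22} → pass.
TC (methods 2·3): 0.61 vs {0.25, 0.26, 0.25, 0.12} → pass.
1 of 9 fail.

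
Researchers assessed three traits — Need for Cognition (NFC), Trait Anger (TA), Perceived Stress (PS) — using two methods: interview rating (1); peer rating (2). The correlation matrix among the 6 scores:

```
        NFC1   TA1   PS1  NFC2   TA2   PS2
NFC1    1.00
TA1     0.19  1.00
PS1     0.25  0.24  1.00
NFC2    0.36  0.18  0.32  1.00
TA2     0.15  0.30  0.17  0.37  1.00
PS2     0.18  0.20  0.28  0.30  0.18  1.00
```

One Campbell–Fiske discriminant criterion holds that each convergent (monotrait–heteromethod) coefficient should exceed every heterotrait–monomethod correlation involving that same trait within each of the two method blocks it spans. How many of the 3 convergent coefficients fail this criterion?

Each convergent coefficient versus the relevant comparison correlations:
NFC (methods 1·2): 0.36 vs {0.19, 0.37, 0.25, 0.30} → fail.
TA (methods 1·2): 0.30 vs {0.19, 0.37, 0.24, 0.18} → fail.
PS (methods 1·2): 0.28 vs {0.25, 0.30, 0.24, 0.18} → fail.
3 of 3 fail.

3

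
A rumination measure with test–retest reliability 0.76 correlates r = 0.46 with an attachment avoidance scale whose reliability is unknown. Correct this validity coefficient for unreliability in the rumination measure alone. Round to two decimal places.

Single correction: r_c = r_obs / √r_xx = 0.46 / √0.76 = 0.46 / 0.8718 ≈ 0.53.

0.53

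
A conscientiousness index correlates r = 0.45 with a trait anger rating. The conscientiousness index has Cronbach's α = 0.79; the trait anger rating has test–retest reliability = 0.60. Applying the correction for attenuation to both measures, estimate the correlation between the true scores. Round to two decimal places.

0.65

r_true = r_obs / √(r_xx · r_yy) = 0.45 / √(0.79 × 0.60) = 0.45 / √0.4740 = 0.45 / 0.6885 ≈ 0.65.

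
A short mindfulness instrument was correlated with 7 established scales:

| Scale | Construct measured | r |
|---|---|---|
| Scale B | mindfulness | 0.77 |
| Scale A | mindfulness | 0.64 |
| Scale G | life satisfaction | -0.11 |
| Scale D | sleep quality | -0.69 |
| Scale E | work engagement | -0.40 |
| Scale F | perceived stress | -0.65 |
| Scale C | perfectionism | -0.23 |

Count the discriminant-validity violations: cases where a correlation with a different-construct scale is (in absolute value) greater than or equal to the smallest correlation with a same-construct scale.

Convergent (same construct = mindfulness): Scale B, Scale A.
Smallest convergent = 0.64. Discriminant |r|: 0.11, 0.69, 0.40, 0.65, 0.23; count ≥ 0.64 → 2.

2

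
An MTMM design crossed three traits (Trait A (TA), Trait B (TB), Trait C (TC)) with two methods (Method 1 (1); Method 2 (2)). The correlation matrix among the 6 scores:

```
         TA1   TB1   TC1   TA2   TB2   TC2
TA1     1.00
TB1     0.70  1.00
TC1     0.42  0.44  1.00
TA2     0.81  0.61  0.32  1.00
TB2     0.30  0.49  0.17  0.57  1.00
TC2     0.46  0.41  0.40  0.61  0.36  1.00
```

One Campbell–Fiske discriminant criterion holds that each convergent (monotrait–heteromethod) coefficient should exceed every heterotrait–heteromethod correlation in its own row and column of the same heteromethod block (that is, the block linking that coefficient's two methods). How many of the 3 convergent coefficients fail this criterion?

Each convergent coefficient versus the relevant comparison correlations:
TA (methods 1·2): 0.81 vs {0.30, 0.61, 0.46, 0.32} → pass.
TB (methods 1·2): 0.49 vs {0.61, 0.30, 0.41, 0.17} → fail.
TC (methods 1·2): 0.40 vs {0.32, 0.46, 0.17, 0.41} → fail.
2 of 3 fail.

2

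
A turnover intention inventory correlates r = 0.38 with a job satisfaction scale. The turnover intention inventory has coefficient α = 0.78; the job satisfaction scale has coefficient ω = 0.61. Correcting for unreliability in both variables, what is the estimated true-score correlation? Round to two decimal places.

0.55

r_true = r_obs / √(r_xx · r_yy) = 0.38 / √(0.78 × 0.61) = 0.38 / √0.4758 = 0.38 / 0.6898 ≈ 0.55.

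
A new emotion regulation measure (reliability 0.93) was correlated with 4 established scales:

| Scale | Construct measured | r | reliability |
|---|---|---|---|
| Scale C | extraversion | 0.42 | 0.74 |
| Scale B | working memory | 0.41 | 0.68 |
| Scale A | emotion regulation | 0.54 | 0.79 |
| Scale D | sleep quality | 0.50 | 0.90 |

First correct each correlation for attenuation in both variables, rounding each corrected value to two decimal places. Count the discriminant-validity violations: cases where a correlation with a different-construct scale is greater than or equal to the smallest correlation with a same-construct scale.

Disattenuated r (r / √(r_scale · r_new)):
  Scale C (disc): 0.42 / √(0.74·0.93) = 0.51
  Scale B (disc): 0.41 / √(0.68·0.93) = 0.52
  Scale A (conv): 0.54 / √(0.79·0.93) = 0.63
  Scale D (disc): 0.50 / √(0.90·0.93) = 0.55
Smallest convergent = 0.63. Discriminant values: 0.51, 0.52, 0.55; count ≥ 0.63 → 0.

0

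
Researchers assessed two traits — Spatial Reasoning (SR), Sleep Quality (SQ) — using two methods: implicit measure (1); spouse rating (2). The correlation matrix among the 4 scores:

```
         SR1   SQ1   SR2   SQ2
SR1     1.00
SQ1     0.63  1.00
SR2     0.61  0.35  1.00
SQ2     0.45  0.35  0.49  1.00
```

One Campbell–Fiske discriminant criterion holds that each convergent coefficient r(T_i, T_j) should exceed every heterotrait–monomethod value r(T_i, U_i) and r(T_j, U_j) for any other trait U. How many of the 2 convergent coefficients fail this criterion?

2

Checking each validity diagonal entry against its comparison values:
SR (methods 1·2): 0.61 vs {0.63, 0.49} → fail.
SQ (methods 1·2): 0.35 vs {0.63, 0.49} → fail.
2 of 2 fail.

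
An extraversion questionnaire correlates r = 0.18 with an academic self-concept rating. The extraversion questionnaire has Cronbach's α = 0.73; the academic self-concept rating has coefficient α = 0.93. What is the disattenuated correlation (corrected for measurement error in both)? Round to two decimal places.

0.22

r_true = r_obs / √(r_xx · r_yy) = 0.18 / √(0.73 × 0.93) = 0.18 / √0.6789 = 0.18 / 0.8240 ≈ 0.22.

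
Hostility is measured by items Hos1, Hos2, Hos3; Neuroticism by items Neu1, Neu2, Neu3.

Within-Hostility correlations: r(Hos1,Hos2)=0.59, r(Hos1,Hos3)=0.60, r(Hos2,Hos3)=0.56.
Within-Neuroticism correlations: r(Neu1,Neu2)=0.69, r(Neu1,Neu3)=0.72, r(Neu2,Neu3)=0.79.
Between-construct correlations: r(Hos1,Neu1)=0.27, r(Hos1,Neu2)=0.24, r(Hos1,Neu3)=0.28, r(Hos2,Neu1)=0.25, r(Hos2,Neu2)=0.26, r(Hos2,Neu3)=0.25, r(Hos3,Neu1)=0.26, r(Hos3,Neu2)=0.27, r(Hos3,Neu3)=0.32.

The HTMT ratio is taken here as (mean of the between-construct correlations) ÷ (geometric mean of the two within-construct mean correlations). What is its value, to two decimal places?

Between-construct mean = 2.40/9 = 0.2667.
Mean within-Hos = 1.75/3 = 0.5833; mean within-Neu = 2.20/3 = 0.7333.
Geometric mean = √(0.5833 × 0.7333) = 0.6540.
HTMT = 0.2667 / 0.6540 = 0.41.

0.41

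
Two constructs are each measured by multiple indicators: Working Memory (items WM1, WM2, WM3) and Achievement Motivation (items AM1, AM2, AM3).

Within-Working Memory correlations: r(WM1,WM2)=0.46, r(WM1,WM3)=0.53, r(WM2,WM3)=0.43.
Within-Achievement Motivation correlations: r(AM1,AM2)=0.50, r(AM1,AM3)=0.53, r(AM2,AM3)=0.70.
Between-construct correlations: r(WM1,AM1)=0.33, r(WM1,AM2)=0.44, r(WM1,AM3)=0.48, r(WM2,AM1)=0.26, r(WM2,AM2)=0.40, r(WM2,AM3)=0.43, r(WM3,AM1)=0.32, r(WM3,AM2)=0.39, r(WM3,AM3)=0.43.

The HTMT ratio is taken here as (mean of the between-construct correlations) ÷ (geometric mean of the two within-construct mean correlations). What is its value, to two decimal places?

0.74

Between-construct mean = 3.48/9 = 0.3867.
Mean within-WM = 1.42/3 = 0.4733; mean within-AM = 1.73/3 = 0.5767.
Geometric mean = √(0.4733 × 0.5767) = 0.5224.
HTMT = 0.3867 / 0.5224 = 0.74.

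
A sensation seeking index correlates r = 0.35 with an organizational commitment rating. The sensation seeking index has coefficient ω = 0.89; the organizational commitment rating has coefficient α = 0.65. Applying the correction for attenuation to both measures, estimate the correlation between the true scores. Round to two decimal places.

0.46

r_true = r_obs / √(r_xx · r_yy) = 0.35 / √(0.89 × 0.65) = 0.35 / √0.5785 = 0.35 / 0.7606 ≈ 0.46.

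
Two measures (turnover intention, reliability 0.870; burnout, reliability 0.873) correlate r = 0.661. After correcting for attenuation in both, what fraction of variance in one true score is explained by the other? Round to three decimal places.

Disattenuated r = 0.661 / √(0.870 × 0.873) = 0.661 / 0.8715 = 0.7585.
Shared true-score variance = 0.7585² = 0.5753 ≈ 0.575.

0.575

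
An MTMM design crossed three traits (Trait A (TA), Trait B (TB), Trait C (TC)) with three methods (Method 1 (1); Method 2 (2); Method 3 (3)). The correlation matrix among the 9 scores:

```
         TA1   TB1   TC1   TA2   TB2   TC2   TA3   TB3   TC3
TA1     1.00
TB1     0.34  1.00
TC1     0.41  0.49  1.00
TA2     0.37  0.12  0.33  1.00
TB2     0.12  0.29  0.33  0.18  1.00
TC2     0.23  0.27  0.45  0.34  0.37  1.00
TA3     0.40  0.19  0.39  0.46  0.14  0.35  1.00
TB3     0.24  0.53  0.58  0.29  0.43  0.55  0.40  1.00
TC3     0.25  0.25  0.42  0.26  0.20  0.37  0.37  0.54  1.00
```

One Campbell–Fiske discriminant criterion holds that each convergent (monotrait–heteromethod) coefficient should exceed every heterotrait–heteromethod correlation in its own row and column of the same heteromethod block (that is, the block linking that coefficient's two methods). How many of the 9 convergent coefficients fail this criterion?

5

Each convergent coefficient versus the relevant comparison correlations:
TA (methods 1·2): 0.37 vs {0.12, 0.12, 0.23, 0.33} → pass.
TA (methods 1·3): 0.40 vs {0.24, 0.19, 0.25, 0.39} → pass.
TA (methods 2·3): 0.46 vs {0.29, 0.14, 0.26, 0.35} → pass.
TB (methods 1·2): 0.29 vs {0.12, 0.12, 0.27, 0.33} → fail.
TB (methods 1·3): 0.53 vs {0.19, 0.24, 0.25, 0.58} → fail.
TB (methods 2·3): 0.43 vs {0.14, 0.29, 0.20, 0.55} → fail.
TC (methods 1·2): 0.45 vs {0.33, 0.23, 0.33, 0.27} → pass.
TC (methods 1·3): 0.42 vs {0.39, 0.25, 0.58, 0.25} → fail.
TC (methods 2·3): 0.37 vs {0.35, 0.26, 0.55, 0.20} → fail.
5 of 9 fail.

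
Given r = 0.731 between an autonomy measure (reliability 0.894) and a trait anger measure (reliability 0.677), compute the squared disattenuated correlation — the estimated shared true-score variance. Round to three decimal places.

Disattenuated r = 0.731 / √(0.894 × 0.677) = 0.731 / 0.7780 = 0.9396.
Shared true-score variance = 0.9396² = 0.8828 ≈ 0.883.

0.883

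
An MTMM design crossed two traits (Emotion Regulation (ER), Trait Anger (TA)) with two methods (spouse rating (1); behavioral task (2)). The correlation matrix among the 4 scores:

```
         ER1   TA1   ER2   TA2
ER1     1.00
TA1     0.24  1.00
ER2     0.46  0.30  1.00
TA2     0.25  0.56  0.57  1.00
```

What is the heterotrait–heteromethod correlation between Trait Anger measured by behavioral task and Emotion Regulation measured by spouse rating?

0.25

Different traits and methods: r(TA2, ER1) = 0.25.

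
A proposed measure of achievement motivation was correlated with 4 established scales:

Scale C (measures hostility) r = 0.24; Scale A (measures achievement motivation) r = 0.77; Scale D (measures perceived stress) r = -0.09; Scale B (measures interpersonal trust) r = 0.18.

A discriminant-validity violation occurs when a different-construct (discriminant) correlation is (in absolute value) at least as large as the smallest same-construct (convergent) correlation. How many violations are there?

Convergent (same construct = achievement motivation): Scale A.
Smallest convergent = 0.77. Discriminant |r|: 0.24, 0.09, 0.18; count ≥ 0.77 → 0.

0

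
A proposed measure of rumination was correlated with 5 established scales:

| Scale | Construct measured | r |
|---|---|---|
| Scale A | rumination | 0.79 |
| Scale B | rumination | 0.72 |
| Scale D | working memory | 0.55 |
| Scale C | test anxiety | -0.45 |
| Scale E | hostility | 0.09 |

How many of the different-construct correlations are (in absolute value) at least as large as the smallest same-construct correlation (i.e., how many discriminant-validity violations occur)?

Convergent (same construct = rumination): Scale A, Scale B.
Smallest convergent = 0.72. Discriminant |r|: 0.55, 0.45, 0.09; count ≥ 0.72 → 0.

0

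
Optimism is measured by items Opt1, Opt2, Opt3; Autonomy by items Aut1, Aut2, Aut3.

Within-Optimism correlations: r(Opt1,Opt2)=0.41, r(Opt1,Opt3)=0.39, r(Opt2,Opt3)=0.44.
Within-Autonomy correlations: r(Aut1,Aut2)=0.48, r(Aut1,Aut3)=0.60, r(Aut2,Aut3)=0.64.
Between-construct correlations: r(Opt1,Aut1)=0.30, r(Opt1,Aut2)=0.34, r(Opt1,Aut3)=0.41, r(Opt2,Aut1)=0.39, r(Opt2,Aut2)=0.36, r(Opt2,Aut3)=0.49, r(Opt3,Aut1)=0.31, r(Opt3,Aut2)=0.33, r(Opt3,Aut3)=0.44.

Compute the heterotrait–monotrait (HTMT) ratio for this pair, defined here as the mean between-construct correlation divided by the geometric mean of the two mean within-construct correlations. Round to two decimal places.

Between-construct mean = 3.37/9 = 0.3744.
Mean within-Opt = 1.24/3 = 0.4133; mean within-Aut = 1.72/3 = 0.5733.
Geometric mean = √(0.4133 × 0.5733) = 0.4868.
HTMT = 0.3744 / 0.4868 = 0.77.

0.77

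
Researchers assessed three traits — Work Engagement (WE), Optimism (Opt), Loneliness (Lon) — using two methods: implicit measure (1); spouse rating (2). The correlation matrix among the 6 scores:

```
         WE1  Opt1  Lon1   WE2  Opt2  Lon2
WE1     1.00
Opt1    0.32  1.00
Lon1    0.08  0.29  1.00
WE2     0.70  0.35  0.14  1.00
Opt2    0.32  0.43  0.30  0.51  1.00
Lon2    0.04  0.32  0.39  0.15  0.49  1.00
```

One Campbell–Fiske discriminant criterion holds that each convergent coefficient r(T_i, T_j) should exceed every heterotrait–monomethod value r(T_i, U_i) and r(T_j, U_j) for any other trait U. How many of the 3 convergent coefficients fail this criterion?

Checking each validity diagonal entry against its comparison values:
WE (methods 1·2): 0.70 vs {0.32, 0.51, 0.08, 0.15} → pass.
Opt (methods 1·2): 0.43 vs {0.32, 0.51, 0.29, 0.49} → fail.
Lon (methods 1·2): 0.39 vs {0.08, 0.15, 0.29, 0.49} → fail.
2 of 3 fail.

2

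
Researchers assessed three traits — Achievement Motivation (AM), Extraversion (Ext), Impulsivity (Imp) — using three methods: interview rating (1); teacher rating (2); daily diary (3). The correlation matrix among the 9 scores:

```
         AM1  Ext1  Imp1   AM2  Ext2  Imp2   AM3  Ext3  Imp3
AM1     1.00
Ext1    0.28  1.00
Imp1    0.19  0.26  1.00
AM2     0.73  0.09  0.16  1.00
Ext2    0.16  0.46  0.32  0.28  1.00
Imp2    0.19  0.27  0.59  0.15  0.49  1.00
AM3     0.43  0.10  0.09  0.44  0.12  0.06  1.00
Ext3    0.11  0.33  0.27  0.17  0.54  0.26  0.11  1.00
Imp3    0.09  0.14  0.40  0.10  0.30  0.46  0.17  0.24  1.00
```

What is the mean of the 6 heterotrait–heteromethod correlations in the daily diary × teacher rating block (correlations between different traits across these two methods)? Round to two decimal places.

0.17

HTHM values (method 3 × method 2): 0.12, 0.06, 0.17, 0.26, 0.10, 0.30; mean = 1.01/6 = 0.17.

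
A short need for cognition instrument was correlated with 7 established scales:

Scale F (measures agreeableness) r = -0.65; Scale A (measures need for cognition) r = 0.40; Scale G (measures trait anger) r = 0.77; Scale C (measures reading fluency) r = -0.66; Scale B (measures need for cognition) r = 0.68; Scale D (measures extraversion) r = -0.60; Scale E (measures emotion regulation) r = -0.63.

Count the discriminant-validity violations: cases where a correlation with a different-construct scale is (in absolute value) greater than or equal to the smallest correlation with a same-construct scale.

Convergent (same construct = need for cognition): Scale A, Scale B.
Smallest convergent = 0.40. Discriminant |r|: 0.65, 0.77, 0.66, 0.60, 0.63; count ≥ 0.40 → 5.

5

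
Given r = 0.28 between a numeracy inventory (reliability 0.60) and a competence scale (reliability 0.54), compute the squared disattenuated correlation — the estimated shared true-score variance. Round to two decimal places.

0.24

Disattenuated r = 0.28 / √(0.60 × 0.54) = 0.28 / 0.5692 = 0.4919.
Shared true-score variance = 0.4919² = 0.2420 ≈ 0.24.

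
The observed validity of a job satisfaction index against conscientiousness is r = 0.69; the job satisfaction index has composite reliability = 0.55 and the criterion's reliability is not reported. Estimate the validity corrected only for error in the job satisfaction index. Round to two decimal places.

0.93

Single correction: r_c = r_obs / √r_xx = 0.69 / √0.55 = 0.69 / 0.7416 ≈ 0.93.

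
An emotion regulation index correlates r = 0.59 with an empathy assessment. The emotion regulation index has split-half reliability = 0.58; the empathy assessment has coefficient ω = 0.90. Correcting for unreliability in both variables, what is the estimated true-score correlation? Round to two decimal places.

r_true = r_obs / √(r_xx · r_yy) = 0.59 / √(0.58 × 0.90) = 0.59 / √0.5220 = 0.59 / 0.7225 ≈ 0.82.

0.82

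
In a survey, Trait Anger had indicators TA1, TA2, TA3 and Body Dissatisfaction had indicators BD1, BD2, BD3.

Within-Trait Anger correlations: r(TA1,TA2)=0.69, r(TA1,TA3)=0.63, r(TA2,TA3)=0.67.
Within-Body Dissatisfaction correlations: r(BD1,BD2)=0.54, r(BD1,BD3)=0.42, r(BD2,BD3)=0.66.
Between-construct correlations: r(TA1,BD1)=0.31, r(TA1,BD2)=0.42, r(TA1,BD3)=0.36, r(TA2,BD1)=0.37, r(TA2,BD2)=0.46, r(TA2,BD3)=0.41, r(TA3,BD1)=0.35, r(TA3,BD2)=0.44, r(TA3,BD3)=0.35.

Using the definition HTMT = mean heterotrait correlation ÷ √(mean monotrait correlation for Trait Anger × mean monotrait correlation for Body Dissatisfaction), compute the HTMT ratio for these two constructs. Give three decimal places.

0.644

Mean between = 3.47/9 = 0.3856.
Mean within-TA = 1.99/3 = 0.6633; mean within-BD = 1.62/3 = 0.5400.
Geometric mean = √(0.6633 × 0.5400) = 0.5985.
HTMT = 0.3856 / 0.5985 = 0.644.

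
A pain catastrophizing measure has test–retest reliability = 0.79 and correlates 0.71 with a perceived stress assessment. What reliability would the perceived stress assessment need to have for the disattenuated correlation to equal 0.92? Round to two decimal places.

r_true = r_obs / √(r_xx · r_yy) ⇒ 0.92 = 0.71 / √(0.79 · r_yy).
√(0.79 · r_yy) = 0.71 / 0.92 = 0.7717; 0.79 · r_yy = 0.5955; r_yy = 0.5955 / 0.79 ≈ 0.75.

0.75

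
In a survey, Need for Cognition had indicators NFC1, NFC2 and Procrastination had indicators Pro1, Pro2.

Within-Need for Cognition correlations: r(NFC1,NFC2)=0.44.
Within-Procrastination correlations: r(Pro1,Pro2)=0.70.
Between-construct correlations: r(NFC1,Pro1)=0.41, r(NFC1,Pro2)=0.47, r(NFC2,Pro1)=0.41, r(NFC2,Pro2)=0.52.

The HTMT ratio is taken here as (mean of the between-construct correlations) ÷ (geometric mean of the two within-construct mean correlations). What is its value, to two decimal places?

Mean heterotrait r = 1.81/4 = 0.4525.
Mean within-NFC = 0.44/1 = 0.4400; mean within-Pro = 0.70/1 = 0.7000.
Geometric mean = √(0.4400 × 0.7000) = 0.5550.
HTMT = 0.4525 / 0.5550 = 0.82.

0.82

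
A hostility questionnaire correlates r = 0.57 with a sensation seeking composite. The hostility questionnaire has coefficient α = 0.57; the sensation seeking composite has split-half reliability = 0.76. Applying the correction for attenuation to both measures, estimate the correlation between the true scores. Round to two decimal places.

0.87

r_true = r_obs / √(r_xx · r_yy) = 0.57 / √(0.57 × 0.76) = 0.57 / √0.4332 = 0.57 / 0.6582 ≈ 0.87.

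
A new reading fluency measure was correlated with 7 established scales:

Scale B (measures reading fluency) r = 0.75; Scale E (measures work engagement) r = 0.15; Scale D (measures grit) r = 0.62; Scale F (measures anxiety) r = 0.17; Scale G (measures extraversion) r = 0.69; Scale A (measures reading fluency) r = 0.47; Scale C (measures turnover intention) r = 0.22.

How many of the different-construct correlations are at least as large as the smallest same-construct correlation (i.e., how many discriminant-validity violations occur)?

Convergent (same construct = reading fluency): Scale B, Scale A.
Smallest convergent = 0.47. Discriminant values: 0.15, 0.62, 0.17, 0.69, 0.22; count ≥ 0.47 → 2.

2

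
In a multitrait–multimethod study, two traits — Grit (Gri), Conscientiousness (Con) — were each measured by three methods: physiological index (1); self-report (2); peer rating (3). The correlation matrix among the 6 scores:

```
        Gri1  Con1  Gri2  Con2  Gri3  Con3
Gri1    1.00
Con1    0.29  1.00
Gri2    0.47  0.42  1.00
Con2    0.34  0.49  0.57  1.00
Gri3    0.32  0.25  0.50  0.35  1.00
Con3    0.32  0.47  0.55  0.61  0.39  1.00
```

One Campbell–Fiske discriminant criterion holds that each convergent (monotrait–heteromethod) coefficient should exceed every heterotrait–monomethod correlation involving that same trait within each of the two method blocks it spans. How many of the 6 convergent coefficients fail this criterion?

Each convergent coefficient versus the relevant comparison correlations:
Gri (methods 1·2): 0.47 vs {0.29, 0.57} → fail.
Gri (methods 1·3): 0.32 vs {0.29, 0.39} → fail.
Gri (methods 2·3): 0.50 vs {0.57, 0.39} → fail.
Con (methods 1·2): 0.49 vs {0.29, 0.57} → fail.
Con (methods 1·3): 0.47 vs {0.29, 0.39} → pass.
Con (methods 2·3): 0.61 vs {0.57, 0.39} → pass.
4 of 6 fail.

4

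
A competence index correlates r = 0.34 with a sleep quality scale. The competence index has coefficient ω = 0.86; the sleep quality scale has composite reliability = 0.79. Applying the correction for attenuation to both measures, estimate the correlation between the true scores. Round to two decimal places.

r_true = r_obs / √(r_xx · r_yy) = 0.34 / √(0.86 × 0.79) = 0.34 / √0.6794 = 0.34 / 0.8243 ≈ 0.41.

0.41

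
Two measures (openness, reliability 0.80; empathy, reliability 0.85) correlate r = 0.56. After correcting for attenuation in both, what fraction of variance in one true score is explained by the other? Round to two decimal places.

Disattenuated r = 0.56 / √(0.80 × 0.85) = 0.56 / 0.8246 = 0.6791.
Shared true-score variance = 0.6791² = 0.4612 ≈ 0.46.

0.46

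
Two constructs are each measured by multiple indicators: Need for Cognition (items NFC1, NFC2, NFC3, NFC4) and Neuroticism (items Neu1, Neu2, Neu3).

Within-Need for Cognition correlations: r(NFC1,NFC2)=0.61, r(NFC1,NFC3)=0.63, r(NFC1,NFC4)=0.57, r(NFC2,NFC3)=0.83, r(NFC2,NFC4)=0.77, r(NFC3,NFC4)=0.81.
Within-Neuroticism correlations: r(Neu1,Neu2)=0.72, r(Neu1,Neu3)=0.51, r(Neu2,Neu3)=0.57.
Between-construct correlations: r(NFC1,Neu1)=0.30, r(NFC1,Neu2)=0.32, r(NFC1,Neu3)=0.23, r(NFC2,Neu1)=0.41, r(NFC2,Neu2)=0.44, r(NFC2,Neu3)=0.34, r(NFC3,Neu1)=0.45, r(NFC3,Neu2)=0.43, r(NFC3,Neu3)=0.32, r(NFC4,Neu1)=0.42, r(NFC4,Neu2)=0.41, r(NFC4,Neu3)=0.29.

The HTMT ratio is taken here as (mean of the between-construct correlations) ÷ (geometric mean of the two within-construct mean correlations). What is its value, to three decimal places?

Between-construct mean = 4.36/12 = 0.3633.
Mean within-NFC = 4.22/6 = 0.7033; mean within-Neu = 1.80/3 = 0.6000.
Geometric mean = √(0.7033 × 0.6000) = 0.6496.
HTMT = 0.3633 / 0.6496 = 0.559.

0.559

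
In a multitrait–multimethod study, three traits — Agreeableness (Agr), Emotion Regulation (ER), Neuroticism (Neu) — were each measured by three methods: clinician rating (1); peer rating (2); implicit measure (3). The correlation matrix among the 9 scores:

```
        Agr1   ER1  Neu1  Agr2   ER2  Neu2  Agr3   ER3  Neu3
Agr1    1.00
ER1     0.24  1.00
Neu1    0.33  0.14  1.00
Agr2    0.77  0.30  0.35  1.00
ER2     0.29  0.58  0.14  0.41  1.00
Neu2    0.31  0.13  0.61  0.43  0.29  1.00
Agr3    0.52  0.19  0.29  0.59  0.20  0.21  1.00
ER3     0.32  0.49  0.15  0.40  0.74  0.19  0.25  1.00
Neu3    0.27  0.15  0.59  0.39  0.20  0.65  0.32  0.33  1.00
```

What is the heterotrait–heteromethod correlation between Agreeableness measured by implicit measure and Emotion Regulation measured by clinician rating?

0.19

Different traits and methods: r(Agr3, ER1) = 0.19.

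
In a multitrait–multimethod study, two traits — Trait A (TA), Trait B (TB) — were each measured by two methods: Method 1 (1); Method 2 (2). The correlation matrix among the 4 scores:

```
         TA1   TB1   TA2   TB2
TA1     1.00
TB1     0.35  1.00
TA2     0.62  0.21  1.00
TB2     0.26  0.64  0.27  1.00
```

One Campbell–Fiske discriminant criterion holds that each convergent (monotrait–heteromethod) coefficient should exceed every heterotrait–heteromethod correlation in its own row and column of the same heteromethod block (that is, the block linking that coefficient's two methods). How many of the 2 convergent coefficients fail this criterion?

Each convergent coefficient versus the relevant comparison correlations:
TA (methods 1·2): 0.62 vs {0.26, 0.21} → pass.
TB (methods 1·2): 0.64 vs {0.21, 0.26} → pass.
0 of 2 fail.

0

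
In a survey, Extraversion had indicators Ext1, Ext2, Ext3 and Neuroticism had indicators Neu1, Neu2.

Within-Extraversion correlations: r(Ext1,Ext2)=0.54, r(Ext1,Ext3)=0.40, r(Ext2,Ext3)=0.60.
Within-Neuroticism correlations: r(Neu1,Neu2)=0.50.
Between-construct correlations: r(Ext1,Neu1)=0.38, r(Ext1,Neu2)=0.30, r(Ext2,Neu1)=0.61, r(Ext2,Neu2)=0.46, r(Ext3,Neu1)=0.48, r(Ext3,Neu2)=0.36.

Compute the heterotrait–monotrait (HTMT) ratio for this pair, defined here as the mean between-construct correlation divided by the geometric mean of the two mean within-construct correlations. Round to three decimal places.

0.852

Mean between = 2.59/6 = 0.4317.
Mean within-Ext = 1.54/3 = 0.5133; mean within-Neu = 0.50/1 = 0.5000.
Geometric mean = √(0.5133 × 0.5000) = 0.5066.
HTMT = 0.4317 / 0.5066 = 0.852.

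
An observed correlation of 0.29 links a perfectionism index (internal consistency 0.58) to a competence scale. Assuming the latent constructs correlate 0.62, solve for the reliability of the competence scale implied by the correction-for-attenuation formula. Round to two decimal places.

r_true = r_obs / √(r_xx · r_yy) ⇒ 0.62 = 0.29 / √(0.58 · r_yy).
√(0.58 · r_yy) = 0.29 / 0.62 = 0.4677; 0.58 · r_yy = 0.2187; r_yy = 0.2187 / 0.58 ≈ 0.38.

0.38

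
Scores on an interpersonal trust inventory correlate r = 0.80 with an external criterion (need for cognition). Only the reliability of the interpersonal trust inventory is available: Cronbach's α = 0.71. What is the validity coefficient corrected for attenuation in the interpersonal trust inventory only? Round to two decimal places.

0.95

Single correction: r_c = r_obs / √r_xx = 0.80 / √0.71 = 0.80 / 0.8426 ≈ 0.95.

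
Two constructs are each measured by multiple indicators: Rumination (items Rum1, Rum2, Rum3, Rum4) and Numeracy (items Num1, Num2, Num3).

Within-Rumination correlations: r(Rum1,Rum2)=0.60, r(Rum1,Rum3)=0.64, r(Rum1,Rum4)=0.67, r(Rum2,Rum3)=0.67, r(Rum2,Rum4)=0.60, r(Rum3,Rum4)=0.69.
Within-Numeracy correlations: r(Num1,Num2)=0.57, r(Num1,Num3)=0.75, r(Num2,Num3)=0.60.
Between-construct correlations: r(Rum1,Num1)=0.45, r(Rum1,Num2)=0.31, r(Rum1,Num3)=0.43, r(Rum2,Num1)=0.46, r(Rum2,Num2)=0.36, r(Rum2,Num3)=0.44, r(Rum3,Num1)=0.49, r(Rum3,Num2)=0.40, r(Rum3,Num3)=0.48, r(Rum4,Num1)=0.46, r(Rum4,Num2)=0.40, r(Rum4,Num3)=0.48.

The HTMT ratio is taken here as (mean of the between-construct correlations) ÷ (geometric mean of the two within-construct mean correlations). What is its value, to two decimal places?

0.67

Mean heterotrait r = 5.16/12 = 0.4300.
Mean within-Rum = 3.87/6 = 0.6450; mean within-Num = 1.92/3 = 0.6400.
Geometric mean = √(0.6450 × 0.6400) = 0.6425.
HTMT = 0.4300 / 0.6425 = 0.67.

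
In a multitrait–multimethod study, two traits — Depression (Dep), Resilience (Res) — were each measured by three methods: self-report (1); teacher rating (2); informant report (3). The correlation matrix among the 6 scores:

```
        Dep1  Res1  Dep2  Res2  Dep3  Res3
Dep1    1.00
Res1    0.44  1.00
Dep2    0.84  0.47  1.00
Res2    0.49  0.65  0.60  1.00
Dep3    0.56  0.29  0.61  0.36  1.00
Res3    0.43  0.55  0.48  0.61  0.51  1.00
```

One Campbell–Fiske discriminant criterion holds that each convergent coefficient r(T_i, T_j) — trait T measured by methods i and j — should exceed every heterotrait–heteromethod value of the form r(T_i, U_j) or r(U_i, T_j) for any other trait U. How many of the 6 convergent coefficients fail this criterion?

0

Checking each validity diagonal entry against its comparison values:
Dep (methods 1·2): 0.84 vs {0.49, 0.47} → pass.
Dep (methods 1·3): 0.56 vs {0.43, 0.29} → pass.
Dep (methods 2·3): 0.61 vs {0.48, 0.36} → pass.
Res (methods 1·2): 0.65 vs {0.47, 0.49} → pass.
Res (methods 1·3): 0.55 vs {0.29, 0.43} → pass.
Res (methods 2·3): 0.61 vs {0.36, 0.48} → pass.
0 of 6 fail.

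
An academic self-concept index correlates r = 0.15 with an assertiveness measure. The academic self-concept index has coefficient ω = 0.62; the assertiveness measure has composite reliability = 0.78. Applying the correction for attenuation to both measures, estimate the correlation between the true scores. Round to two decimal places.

r_true = r_obs / √(r_xx · r_yy) = 0.15 / √(0.62 × 0.78) = 0.15 / √0.4836 = 0.15 / 0.6954 ≈ 0.22.

0.22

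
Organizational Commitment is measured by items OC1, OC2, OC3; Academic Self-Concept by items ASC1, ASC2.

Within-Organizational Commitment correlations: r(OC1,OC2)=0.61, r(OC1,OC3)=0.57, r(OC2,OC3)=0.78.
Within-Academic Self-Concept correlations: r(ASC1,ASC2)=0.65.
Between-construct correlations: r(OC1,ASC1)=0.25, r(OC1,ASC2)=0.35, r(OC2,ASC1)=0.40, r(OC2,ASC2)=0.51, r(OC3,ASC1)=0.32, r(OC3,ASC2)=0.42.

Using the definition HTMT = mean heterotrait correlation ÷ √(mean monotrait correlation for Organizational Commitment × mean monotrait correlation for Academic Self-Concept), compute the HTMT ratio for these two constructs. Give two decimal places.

0.58

Mean between = 2.25/6 = 0.3750.
Mean within-OC = 1.96/3 = 0.6533; mean within-ASC = 0.65/1 = 0.6500.
Geometric mean = √(0.6533 × 0.6500) = 0.6516.
HTMT = 0.3750 / 0.6516 = 0.58.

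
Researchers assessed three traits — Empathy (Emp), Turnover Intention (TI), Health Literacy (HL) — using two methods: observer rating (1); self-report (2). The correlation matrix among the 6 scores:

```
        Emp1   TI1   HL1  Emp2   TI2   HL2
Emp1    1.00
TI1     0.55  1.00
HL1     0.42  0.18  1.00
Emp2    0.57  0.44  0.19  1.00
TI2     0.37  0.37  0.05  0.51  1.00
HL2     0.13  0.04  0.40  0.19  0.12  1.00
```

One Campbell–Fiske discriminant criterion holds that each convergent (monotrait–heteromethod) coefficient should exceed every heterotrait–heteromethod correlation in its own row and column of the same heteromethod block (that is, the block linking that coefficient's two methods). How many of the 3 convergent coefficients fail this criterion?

Each convergent coefficient versus the relevant comparison correlations:
Emp (methods 1·2): 0.57 vs {0.37, 0.44, 0.13, 0.19} → pass.
TI (methods 1·2): 0.37 vs {0.44, 0.37, 0.04, 0.05} → fail.
HL (methods 1·2): 0.40 vs {0.19, 0.13, 0.05, 0.04} → pass.
1 of 3 fail.

1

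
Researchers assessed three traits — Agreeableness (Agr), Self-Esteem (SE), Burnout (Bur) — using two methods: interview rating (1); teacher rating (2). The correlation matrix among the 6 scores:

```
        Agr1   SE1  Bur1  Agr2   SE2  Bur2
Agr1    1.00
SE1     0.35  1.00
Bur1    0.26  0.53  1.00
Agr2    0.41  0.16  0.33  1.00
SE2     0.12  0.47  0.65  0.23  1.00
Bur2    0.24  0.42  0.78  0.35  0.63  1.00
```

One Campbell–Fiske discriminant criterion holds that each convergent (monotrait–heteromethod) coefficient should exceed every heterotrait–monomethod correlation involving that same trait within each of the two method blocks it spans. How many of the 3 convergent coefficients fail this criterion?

1

Convergent coefficients and their comparison sets:
Agr (methods 1·2): 0.41 vs {0.35, 0.23, 0.26, 0.35} → pass.
SE (methods 1·2): 0.47 vs {0.35, 0.23, 0.53, 0.63} → fail.
Bur (methods 1·2): 0.78 vs {0.26, 0.35, 0.53, 0.63} → pass.
1 of 3 fail.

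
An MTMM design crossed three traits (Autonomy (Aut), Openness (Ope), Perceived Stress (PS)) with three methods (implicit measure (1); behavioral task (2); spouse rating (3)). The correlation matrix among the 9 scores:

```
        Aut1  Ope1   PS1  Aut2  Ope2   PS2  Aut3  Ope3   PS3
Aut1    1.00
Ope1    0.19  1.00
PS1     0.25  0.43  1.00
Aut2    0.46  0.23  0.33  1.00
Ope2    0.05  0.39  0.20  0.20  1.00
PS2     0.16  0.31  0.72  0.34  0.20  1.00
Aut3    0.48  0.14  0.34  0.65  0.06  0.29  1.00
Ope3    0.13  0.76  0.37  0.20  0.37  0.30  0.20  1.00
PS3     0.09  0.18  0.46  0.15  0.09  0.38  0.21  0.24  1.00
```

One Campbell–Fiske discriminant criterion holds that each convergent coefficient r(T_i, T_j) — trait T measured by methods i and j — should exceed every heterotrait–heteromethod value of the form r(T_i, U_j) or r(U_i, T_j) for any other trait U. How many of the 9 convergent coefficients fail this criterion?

0

Convergent coefficients and their comparison sets:
Aut (methods 1·2): 0.46 vs {0.05, 0.23, 0.16, 0.33} → pass.
Aut (methods 1·3): 0.48 vs {0.13, 0.14, 0.09, 0.34} → pass.
Aut (methods 2·3): 0.65 vs {0.20, 0.06, 0.15, 0.29} → pass.
Ope (methods 1·2): 0.39 vs {0.23, 0.05, 0.31, 0.20} → pass.
Ope (methods 1·3): 0.76 vs {0.14, 0.13, 0.18, 0.37} → pass.
Ope (methods 2·3): 0.37 vs {0.06, 0.20, 0.09, 0.30} → pass.
PS (methods 1·2): 0.72 vs {0.33, 0.16, 0.20, 0.31} → pass.
PS (methods 1·3): 0.46 vs {0.34, 0.09, 0.37, 0.18} → pass.
PS (methods 2·3): 0.38 vs {0.29, 0.15, 0.30, 0.09} → pass.
0 of 9 fail.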